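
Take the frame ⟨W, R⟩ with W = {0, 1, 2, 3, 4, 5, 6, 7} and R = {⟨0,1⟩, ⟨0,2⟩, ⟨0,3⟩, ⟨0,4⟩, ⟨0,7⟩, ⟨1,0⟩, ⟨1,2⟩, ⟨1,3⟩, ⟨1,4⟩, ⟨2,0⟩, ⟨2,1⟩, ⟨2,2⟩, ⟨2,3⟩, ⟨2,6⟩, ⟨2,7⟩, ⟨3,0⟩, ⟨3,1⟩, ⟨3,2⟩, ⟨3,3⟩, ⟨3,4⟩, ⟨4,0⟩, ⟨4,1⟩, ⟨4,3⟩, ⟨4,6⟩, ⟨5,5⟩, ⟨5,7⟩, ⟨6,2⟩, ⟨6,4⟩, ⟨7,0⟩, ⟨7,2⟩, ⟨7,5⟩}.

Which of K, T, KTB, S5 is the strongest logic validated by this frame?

Reflexive (axiom T): no — 0 is not related to itself.
Symmetric (axiom B): yes — every pair in R has its reverse in R.
Euclidean (axiom 5): no — 0 R 1 and 0 R 7, but not 1 R 7.
So F validates K; T would additionally require R to be reflexive. The strongest is K.

K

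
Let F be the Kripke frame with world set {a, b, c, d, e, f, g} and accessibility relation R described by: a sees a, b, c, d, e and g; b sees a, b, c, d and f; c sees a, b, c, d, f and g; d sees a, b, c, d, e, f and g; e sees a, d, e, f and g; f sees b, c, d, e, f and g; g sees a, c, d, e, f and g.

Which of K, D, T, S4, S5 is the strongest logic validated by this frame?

Serial (axiom D): yes — every world has a successor (e.g. a R a).
Reflexive (axiom T): yes — every world is R-related to itself.
Transitive (axiom 4): no — a R b and b R f, but not a R f.
Euclidean (axiom 5): no — a R b and a R e, but not b R e.
So F validates K, D, T; S4 would additionally require R to be transitive. The strongest is T.

T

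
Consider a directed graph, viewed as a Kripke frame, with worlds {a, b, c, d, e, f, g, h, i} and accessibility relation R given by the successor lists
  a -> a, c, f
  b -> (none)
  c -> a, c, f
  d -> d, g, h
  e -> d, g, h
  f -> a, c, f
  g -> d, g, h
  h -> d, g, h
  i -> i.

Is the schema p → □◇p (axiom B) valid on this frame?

The schema B characterises exactly the symmetric frames.
Symmetric: no — e R d but not d R e.

No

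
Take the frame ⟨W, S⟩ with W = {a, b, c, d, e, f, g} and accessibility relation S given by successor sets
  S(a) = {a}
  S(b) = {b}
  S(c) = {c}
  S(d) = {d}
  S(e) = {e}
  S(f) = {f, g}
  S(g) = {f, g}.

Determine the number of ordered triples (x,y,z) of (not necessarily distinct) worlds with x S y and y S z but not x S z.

S is transitive; there are no such tuples.

0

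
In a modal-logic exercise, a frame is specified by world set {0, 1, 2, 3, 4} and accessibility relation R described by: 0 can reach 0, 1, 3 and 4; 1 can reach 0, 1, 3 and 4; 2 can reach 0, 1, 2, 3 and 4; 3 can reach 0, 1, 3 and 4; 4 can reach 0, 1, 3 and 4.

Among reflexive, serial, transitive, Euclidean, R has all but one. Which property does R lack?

Euclidean

Reflexive: yes — every world is R-related to itself.
Serial: yes — every world has a successor (e.g. 0 R 0).
Transitive: yes — every two-step R-path is closed by a direct edge.
Euclidean: no — 2 R 0 and 2 R 2, but not 0 R 2.
Only Euclidean fails.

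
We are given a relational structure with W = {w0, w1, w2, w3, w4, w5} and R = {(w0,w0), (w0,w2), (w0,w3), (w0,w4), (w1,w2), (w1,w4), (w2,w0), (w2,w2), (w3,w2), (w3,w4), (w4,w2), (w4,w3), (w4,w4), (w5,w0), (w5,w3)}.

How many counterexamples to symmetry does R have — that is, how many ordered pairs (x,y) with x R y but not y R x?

Enumerating: (w0,w3), (w0,w4), (w1,w2), (w1,w4), (w3,w2), (w4,w2), (w5,w0), (w5,w3).

8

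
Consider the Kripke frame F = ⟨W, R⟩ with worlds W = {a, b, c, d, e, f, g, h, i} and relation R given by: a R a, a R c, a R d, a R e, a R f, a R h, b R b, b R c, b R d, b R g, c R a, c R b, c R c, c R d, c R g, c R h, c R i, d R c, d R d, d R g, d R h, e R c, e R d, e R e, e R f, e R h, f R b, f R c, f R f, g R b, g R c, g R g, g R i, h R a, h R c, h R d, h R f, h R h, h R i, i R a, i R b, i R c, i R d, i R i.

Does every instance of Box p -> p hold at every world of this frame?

Axiom T corresponds to the accessibility relation being reflexive.
Reflexive: yes — every world is R-related to itself.

Yes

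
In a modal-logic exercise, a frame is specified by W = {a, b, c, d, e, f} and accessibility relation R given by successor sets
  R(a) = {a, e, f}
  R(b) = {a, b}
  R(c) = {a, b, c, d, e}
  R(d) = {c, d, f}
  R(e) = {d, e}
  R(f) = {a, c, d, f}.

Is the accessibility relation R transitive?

Transitive: no — a R e and e R d, but not a R d.

No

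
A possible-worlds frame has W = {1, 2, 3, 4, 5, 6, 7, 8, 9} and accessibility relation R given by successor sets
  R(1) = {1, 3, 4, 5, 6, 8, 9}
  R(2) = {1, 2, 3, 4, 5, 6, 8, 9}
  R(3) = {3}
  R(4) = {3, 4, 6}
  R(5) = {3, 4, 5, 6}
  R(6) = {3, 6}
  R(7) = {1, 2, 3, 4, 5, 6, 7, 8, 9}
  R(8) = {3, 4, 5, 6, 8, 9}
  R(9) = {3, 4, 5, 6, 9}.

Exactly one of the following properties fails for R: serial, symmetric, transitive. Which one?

Serial: yes — every world has a successor (e.g. 1 R 1).
Symmetric: no — 1 R 3 but not 3 R 1.
Transitive: yes — every two-step R-path is closed by a direct edge.
Only symmetric fails.

symmetric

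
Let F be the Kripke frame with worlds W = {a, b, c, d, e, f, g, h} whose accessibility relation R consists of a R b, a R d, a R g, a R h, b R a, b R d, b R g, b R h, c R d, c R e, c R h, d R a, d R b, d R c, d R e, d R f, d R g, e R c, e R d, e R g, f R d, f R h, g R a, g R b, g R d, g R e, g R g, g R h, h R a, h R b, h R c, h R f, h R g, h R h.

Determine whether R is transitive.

No

Transitive: no — a R d and d R c, but not a R c.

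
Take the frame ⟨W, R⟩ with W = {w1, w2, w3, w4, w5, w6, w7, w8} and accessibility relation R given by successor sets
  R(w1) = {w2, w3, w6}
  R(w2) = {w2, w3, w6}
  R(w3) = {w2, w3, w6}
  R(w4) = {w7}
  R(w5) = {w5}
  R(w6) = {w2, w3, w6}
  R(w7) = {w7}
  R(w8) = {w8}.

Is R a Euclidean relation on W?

Yes

Euclidean: yes — any two successors of a common world are R-related.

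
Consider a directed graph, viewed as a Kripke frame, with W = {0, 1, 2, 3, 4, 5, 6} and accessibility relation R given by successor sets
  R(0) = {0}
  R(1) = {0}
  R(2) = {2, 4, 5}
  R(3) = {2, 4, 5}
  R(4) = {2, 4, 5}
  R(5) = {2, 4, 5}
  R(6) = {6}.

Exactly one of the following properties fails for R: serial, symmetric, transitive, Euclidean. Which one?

Serial: yes — every world has a successor (e.g. 0 R 0).
Symmetric: no — 1 R 0 but not 0 R 1.
Transitive: yes — every two-step R-path is closed by a direct edge.
Euclidean: yes — any two successors of a common world are R-related.
Only symmetric fails.

symmetric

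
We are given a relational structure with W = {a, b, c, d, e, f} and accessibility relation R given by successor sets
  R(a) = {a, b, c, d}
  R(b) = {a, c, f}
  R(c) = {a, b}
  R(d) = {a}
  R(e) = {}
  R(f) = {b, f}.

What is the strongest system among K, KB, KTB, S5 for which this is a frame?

Symmetric (axiom B): yes — every pair in R has its reverse in R.
Reflexive (axiom T): no — b is not related to itself.
Euclidean (axiom 5): no — a R b and a R d, but not b R d.
So F validates K, KB; KTB would additionally require R to be reflexive. The strongest is KB.

KB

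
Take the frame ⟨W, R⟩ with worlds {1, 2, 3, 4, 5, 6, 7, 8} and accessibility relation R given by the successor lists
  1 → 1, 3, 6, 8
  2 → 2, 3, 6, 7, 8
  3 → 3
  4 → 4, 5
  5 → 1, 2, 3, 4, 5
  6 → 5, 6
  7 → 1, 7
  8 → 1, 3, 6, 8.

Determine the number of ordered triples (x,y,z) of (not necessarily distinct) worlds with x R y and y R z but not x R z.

20

Enumerating: (1,6,5), (2,6,5), (2,7,1), (2,8,1), (4,5,1), (4,5,2), (4,5,3), (5,1,6), (5,1,8), (5,2,6), (5,2,7), (5,2,8), … and 8 more.
Total: 20.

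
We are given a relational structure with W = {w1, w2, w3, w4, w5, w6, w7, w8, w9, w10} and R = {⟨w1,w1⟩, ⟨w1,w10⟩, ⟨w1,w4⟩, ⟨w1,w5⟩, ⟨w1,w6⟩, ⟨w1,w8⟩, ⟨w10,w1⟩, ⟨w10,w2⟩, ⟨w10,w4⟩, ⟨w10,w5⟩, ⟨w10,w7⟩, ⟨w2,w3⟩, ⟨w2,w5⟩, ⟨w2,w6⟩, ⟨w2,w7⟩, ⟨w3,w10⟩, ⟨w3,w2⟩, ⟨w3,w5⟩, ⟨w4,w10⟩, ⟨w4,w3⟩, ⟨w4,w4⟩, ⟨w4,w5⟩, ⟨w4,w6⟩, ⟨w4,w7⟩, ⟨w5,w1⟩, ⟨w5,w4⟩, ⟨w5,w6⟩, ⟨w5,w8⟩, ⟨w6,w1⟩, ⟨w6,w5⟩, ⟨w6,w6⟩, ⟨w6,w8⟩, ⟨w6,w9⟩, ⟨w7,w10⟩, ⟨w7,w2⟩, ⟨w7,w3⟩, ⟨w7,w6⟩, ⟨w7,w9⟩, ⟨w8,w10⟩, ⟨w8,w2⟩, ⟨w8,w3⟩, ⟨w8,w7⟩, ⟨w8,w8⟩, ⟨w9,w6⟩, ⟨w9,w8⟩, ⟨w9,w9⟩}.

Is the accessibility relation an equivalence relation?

Reflexive: no — w2 is not related to itself.
Symmetric: no — w1 R w4 but not w4 R w1.
Transitive: no — w1 R w10 and w10 R w2, but not w1 R w2.
So R is not an equivalence relation.

No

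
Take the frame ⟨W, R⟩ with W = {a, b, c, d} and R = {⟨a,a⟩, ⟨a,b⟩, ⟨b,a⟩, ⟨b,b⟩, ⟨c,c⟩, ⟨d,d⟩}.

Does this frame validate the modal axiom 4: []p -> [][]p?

By correspondence theory, 4 is valid on a frame iff R is transitive.
Transitive: yes — every two-step R-path is closed by a direct edge.

Yes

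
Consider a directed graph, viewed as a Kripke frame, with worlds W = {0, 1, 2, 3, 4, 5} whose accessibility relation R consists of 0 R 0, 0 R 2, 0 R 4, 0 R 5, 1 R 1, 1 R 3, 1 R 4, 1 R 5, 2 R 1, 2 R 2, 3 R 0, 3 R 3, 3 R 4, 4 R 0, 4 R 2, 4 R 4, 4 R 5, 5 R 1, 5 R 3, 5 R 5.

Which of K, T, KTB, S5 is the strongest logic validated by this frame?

Reflexive (axiom T): yes — every world is R-related to itself.
Symmetric (axiom B): no — 0 R 2 but not 2 R 0.
Euclidean (axiom 5): no — 0 R 2 and 0 R 4, but not 2 R 4.
So F validates K, T; KTB would additionally require R to be symmetric. The strongest is T.

T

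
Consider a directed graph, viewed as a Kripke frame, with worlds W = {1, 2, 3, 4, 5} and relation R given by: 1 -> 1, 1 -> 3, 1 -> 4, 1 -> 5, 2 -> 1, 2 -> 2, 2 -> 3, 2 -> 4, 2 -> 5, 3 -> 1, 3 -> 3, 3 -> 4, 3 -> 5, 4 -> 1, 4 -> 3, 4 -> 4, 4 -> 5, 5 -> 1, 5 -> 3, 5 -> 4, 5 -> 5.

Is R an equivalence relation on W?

No

Reflexive: yes — every world is R-related to itself.
Symmetric: no — 2 R 1 but not 1 R 2.
Transitive: yes — every two-step R-path is closed by a direct edge.
So R is not an equivalence relation.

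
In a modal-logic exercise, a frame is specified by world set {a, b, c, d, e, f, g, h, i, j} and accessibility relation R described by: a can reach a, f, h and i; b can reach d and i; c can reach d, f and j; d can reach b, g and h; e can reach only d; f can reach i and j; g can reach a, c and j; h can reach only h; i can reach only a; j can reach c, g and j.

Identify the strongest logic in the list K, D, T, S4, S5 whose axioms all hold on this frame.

Serial (axiom D): yes — every world has a successor (e.g. a R a).
Reflexive (axiom T): no — b is not related to itself.
Transitive (axiom 4): no — a R f and f R j, but not a R j.
Euclidean (axiom 5): no — a R f and a R h, but not f R h.
So F validates K, D; T would additionally require R to be reflexive. The strongest is D.

D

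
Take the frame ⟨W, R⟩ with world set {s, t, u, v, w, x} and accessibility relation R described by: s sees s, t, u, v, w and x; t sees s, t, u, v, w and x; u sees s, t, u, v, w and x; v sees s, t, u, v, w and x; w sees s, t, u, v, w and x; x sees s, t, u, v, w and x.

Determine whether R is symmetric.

Yes

Symmetric: yes — every pair in R has its reverse in R.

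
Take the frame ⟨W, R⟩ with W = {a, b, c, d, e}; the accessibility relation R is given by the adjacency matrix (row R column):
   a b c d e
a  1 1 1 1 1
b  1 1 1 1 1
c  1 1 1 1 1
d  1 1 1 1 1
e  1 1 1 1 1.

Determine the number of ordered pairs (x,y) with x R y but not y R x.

0

R is symmetric; there are no such tuples.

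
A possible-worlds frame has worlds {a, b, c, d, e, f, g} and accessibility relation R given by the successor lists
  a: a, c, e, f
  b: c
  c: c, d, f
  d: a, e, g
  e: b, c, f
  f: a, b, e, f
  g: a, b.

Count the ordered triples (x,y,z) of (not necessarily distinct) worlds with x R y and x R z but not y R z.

30

Enumerating: (a,c,a), (a,c,e), (a,e,a), (a,e,e), (a,f,c), (c,d,c), (c,d,d), (c,d,f), (c,f,c), (c,f,d), (d,a,g), (d,e,a), … and 18 more.
Total: 30.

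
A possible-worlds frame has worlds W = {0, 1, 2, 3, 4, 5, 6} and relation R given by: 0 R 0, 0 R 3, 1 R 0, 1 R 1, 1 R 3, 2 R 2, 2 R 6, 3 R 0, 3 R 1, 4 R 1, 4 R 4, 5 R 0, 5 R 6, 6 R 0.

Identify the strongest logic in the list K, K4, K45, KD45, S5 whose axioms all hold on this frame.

K

Transitive (axiom 4): no — 0 R 3 and 3 R 1, but not 0 R 1.
Euclidean (axiom 5): no — 3 R 0 and 3 R 1, but not 0 R 1.
Serial (axiom D): yes — every world has a successor (e.g. 0 R 0).
Reflexive (axiom T): no — 3 is not related to itself.
So F validates K; K4 would additionally require R to be transitive. The strongest is K.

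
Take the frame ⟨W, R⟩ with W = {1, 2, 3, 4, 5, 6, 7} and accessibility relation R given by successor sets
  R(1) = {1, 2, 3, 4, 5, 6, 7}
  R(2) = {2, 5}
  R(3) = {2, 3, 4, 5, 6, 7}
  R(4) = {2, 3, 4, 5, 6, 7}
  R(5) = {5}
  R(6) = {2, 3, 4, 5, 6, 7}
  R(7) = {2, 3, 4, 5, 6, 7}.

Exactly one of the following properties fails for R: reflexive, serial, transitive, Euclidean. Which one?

Euclidean

Reflexive: yes — every world is R-related to itself.
Serial: yes — every world has a successor (e.g. 1 R 1).
Transitive: yes — every two-step R-path is closed by a direct edge.
Euclidean: no — 1 R 2 and 1 R 3, but not 2 R 3.
Only Euclidean fails.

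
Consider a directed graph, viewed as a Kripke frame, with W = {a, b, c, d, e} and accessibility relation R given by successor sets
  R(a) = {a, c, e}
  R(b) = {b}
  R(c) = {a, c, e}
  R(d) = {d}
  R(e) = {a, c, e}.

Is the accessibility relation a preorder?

Yes

Reflexive: yes — every world is R-related to itself.
Transitive: yes — every two-step R-path is closed by a direct edge.
So R is a preorder.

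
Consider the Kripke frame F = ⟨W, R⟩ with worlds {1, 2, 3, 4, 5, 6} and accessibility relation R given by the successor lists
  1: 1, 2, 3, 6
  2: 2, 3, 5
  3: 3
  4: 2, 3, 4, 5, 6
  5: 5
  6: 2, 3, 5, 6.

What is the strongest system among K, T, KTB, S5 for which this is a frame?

Reflexive (axiom T): yes — every world is R-related to itself.
Symmetric (axiom B): no — 1 R 2 but not 2 R 1.
Euclidean (axiom 5): no — 1 R 2 and 1 R 6, but not 2 R 6.
So F validates K, T; KTB would additionally require R to be symmetric. The strongest is T.

T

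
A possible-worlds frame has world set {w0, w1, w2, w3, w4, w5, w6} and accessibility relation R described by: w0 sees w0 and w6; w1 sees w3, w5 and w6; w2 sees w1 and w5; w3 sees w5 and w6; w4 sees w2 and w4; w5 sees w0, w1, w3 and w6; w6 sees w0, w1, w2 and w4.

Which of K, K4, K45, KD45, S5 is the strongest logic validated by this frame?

Transitive (axiom 4): no — w0 R w6 and w6 R w1, but not w0 R w1.
Euclidean (axiom 5): no — w1 R w6 and w1 R w3, but not w6 R w3.
Serial (axiom D): yes — every world has a successor (e.g. w0 R w0).
Reflexive (axiom T): no — w1 is not related to itself.
So F validates K; K4 would additionally require R to be transitive. The strongest is K.

K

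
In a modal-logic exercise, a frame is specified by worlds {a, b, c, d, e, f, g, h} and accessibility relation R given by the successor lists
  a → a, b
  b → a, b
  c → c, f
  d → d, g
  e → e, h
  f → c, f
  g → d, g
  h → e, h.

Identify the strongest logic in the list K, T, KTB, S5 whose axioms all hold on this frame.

Reflexive (axiom T): yes — every world is R-related to itself.
Symmetric (axiom B): yes — every pair in R has its reverse in R.
Euclidean (axiom 5): yes — any two successors of a common world are R-related.
So F validates K, T, KTB, S5. The strongest is S5.

S5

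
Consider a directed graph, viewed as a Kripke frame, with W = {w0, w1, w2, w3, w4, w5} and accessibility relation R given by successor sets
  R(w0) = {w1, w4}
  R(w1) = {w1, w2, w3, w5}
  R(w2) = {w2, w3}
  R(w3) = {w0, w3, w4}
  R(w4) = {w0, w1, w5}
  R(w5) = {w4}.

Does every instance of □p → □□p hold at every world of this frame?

No

The schema 4 characterises exactly the transitive frames.
Transitive: no — w0 R w1 and w1 R w2, but not w0 R w2.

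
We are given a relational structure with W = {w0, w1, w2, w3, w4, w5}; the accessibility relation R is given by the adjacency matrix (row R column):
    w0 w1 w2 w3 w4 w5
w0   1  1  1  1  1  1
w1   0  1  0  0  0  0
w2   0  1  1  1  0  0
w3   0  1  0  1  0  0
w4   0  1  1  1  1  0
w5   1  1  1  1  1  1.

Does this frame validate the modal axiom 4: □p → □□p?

Yes

Axiom 4 corresponds to the accessibility relation being transitive.
Transitive: yes — every two-step R-path is closed by a direct edge.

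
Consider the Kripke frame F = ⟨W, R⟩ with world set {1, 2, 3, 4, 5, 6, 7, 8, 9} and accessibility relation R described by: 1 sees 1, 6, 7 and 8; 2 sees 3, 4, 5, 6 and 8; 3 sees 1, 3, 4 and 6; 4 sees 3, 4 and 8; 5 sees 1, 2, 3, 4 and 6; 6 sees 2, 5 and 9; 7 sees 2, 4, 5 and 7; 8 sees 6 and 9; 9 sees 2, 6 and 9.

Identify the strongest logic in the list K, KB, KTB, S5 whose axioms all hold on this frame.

K

Symmetric (axiom B): no — 1 R 6 but not 6 R 1.
Reflexive (axiom T): no — 2 is not related to itself.
Euclidean (axiom 5): no — 1 R 6 and 1 R 7, but not 6 R 7.
So F validates K; KB would additionally require R to be symmetric. The strongest is K.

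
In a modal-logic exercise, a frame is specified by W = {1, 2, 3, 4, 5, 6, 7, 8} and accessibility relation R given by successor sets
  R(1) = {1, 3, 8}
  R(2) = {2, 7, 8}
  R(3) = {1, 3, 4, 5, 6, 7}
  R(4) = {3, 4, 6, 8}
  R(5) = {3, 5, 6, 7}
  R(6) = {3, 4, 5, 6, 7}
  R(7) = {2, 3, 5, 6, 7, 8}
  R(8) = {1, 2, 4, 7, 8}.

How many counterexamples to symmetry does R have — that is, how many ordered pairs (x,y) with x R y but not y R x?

R is symmetric; there are no such tuples.

0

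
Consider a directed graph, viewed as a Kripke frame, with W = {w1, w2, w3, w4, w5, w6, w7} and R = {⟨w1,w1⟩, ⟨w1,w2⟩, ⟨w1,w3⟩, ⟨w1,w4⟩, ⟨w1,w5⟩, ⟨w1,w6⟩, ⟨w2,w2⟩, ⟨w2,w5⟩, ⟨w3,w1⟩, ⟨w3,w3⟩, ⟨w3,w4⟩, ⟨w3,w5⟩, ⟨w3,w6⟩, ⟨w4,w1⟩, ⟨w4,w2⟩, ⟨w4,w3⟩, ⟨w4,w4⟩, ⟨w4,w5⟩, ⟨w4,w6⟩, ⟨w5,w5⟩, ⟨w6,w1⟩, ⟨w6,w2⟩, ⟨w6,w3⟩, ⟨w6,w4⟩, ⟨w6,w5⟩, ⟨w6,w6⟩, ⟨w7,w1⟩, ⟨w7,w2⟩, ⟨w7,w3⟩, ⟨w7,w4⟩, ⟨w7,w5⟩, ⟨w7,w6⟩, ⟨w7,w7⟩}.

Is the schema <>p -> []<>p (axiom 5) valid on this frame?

The schema 5 characterises exactly the Euclidean frames.
Euclidean: no — w1 R w2 and w1 R w3, but not w2 R w3.

No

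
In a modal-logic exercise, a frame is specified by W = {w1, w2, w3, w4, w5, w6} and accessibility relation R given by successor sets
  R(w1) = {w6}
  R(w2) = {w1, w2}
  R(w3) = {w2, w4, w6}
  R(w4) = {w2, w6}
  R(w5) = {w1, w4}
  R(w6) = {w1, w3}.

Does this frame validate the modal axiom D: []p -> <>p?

Yes

The schema D characterises exactly the serial frames.
Serial: yes — every world has a successor (e.g. w1 R w6).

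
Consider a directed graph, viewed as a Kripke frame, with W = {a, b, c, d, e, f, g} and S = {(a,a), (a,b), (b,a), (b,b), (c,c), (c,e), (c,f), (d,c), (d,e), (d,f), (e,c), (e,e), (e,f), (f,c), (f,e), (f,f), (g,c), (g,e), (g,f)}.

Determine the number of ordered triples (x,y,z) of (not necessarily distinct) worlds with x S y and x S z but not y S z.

S is Euclidean; there are no such tuples.

0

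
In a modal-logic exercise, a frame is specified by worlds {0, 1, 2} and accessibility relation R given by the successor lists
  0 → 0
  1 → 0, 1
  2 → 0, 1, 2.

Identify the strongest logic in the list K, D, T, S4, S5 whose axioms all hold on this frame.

Serial (axiom D): yes — every world has a successor (e.g. 0 R 0).
Reflexive (axiom T): yes — every world is R-related to itself.
Transitive (axiom 4): yes — every two-step R-path is closed by a direct edge.
Euclidean (axiom 5): no — 2 R 0 and 2 R 1, but not 0 R 1.
So F validates K, D, T, S4; S5 would additionally require R to be Euclidean. The strongest is S4.

S4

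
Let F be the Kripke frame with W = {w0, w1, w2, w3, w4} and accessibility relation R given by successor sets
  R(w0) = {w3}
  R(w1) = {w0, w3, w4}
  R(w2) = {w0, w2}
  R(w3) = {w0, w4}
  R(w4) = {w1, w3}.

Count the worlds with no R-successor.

R is serial; there are no such worlds.

0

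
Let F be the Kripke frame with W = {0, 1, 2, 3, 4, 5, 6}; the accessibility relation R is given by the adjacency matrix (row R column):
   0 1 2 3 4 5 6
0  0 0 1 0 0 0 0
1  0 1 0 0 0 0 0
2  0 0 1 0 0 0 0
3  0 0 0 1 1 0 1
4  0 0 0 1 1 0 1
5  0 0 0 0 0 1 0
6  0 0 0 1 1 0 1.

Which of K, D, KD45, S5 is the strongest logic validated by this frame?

KD45

Serial (axiom D): yes — every world has a successor (e.g. 0 R 2).
Euclidean (axiom 5): yes — any two successors of a common world are R-related.
Transitive (axiom 4): yes — every two-step R-path is closed by a direct edge.
Reflexive (axiom T): no — 0 is not related to itself.
So F validates K, D, KD45; S5 would additionally require R to be reflexive. The strongest is KD45.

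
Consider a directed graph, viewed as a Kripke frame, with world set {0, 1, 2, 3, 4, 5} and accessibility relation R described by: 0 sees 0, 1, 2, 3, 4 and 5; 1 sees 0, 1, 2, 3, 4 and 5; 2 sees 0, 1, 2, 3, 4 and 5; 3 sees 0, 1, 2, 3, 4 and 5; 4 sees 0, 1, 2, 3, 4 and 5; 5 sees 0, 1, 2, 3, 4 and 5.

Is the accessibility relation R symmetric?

Yes

Symmetric: yes — every pair in R has its reverse in R.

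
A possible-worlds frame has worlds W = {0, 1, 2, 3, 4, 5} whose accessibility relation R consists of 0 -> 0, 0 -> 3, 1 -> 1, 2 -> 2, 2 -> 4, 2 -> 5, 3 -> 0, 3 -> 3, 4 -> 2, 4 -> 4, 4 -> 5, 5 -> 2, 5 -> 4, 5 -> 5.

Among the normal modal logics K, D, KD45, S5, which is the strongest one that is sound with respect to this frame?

Serial (axiom D): yes — every world has a successor (e.g. 0 R 0).
Euclidean (axiom 5): yes — any two successors of a common world are R-related.
Transitive (axiom 4): yes — every two-step R-path is closed by a direct edge.
Reflexive (axiom T): yes — every world is R-related to itself.
So F validates K, D, KD45, S5. The strongest is S5.

S5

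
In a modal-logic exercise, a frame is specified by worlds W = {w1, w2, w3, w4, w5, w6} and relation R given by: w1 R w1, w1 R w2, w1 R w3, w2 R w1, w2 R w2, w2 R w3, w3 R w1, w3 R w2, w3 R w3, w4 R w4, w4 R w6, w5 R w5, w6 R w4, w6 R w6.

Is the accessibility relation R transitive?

Yes

Transitive: yes — every two-step R-path is closed by a direct edge.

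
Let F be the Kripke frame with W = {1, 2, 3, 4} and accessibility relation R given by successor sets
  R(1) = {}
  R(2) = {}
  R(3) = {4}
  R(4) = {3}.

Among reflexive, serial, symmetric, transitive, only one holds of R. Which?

Reflexive: no — 1 is not related to itself.
Serial: no — 1 has no R-successor.
Symmetric: yes — every pair in R has its reverse in R.
Transitive: no — 3 R 4 and 4 R 3, but not 3 R 3.
Only symmetric holds.

symmetric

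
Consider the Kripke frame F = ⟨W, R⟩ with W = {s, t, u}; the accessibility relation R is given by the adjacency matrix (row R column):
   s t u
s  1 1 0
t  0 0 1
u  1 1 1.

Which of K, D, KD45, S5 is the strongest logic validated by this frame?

Serial (axiom D): yes — every world has a successor (e.g. s R s).
Euclidean (axiom 5): no — u R t and u R s, but not t R s.
Transitive (axiom 4): no — s R t and t R u, but not s R u.
Reflexive (axiom T): no — t is not related to itself.
So F validates K, D; KD45 would additionally require R to be Euclidean and transitive. The strongest is D.

D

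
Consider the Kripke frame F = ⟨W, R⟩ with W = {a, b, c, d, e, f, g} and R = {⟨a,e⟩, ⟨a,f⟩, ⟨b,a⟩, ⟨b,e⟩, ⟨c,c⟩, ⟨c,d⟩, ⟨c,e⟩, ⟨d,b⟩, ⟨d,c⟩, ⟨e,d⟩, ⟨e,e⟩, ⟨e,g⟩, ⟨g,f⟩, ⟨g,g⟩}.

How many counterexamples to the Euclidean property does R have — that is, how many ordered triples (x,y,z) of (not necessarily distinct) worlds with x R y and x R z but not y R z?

18

Enumerating: (a,e,f), (a,f,e), (a,f,f), (b,a,a), (b,e,a), (c,d,d), (c,d,e), (c,e,c), (d,b,b), (d,b,c), (d,c,b), (e,d,d), (e,d,e), (e,d,g), (e,g,d), (e,g,e), (g,f,f), (g,f,g).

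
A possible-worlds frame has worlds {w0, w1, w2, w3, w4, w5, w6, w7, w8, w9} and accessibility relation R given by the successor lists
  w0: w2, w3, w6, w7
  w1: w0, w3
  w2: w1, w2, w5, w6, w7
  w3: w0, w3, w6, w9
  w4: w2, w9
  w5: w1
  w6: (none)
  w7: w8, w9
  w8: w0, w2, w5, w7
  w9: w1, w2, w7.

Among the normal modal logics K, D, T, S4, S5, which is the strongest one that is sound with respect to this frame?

K

Serial (axiom D): no — w6 has no R-successor.
Reflexive (axiom T): no — w0 is not related to itself.
Transitive (axiom 4): no — w0 R w2 and w2 R w1, but not w0 R w1.
Euclidean (axiom 5): no — w0 R w2 and w0 R w3, but not w2 R w3.
So F validates K; D would additionally require R to be serial. The strongest is K.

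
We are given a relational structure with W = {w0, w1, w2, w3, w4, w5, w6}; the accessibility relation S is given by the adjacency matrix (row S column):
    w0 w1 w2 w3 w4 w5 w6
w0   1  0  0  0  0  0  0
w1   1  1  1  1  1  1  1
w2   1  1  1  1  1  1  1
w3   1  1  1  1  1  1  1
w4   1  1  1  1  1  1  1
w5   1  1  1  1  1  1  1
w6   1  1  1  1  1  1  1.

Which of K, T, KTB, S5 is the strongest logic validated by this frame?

Reflexive (axiom T): yes — every world is S-related to itself.
Symmetric (axiom B): no — w1 S w0 but not w0 S w1.
Euclidean (axiom 5): no — w1 S w0 and w1 S w2, but not w0 S w2.
So F validates K, T; KTB would additionally require S to be symmetric. The strongest is T.

T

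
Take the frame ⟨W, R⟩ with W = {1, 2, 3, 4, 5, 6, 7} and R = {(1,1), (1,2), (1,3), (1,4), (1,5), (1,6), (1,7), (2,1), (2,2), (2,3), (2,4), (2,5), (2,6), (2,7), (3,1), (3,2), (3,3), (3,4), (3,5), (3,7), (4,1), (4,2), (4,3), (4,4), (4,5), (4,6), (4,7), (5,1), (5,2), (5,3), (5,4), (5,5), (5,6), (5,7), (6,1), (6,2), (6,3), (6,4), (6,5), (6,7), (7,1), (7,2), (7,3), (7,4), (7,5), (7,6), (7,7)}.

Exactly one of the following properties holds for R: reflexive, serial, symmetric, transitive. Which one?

serial

Reflexive: no — 6 is not related to itself.
Serial: yes — every world has a successor (e.g. 1 R 1).
Symmetric: no — 6 R 3 but not 3 R 6.
Transitive: no — 3 R 1 and 1 R 6, but not 3 R 6.
Only serial holds.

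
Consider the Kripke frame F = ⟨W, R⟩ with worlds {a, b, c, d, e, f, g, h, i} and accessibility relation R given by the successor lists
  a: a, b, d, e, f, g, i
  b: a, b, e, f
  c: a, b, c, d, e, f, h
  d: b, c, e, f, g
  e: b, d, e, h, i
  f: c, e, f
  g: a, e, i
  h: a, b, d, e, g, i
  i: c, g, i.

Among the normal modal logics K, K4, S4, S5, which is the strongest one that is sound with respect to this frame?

Transitive (axiom 4): no — a R d and d R c, but not a R c.
Reflexive (axiom T): no — d is not related to itself.
Euclidean (axiom 5): no — a R b and a R d, but not b R d.
So F validates K; K4 would additionally require R to be transitive. The strongest is K.

K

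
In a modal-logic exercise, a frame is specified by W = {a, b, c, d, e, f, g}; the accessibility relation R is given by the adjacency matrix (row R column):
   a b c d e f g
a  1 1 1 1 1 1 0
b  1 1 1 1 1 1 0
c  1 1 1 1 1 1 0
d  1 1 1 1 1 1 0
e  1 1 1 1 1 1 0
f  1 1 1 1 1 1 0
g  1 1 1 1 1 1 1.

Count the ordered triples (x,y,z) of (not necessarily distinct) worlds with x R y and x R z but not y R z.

6

Enumerating: (g,a,g), (g,b,g), (g,c,g), (g,d,g), (g,e,g), (g,f,g).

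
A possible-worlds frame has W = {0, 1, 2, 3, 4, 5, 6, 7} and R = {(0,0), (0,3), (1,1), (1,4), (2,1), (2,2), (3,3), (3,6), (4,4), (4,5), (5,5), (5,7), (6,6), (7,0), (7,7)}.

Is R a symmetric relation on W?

No

Symmetric: no — 0 R 3 but not 3 R 0.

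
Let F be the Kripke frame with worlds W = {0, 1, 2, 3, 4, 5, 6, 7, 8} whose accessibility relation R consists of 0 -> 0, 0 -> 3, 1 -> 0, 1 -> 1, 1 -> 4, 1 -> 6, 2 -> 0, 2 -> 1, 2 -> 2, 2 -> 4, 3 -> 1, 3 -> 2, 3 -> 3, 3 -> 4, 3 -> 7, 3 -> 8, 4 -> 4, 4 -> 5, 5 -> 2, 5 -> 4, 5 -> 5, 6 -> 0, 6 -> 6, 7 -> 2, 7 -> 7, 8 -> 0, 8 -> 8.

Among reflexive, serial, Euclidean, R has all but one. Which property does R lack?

Euclidean

Reflexive: yes — every world is R-related to itself.
Serial: yes — every world has a successor (e.g. 0 R 0).
Euclidean: no — 1 R 0 and 1 R 4, but not 0 R 4.
Only Euclidean fails.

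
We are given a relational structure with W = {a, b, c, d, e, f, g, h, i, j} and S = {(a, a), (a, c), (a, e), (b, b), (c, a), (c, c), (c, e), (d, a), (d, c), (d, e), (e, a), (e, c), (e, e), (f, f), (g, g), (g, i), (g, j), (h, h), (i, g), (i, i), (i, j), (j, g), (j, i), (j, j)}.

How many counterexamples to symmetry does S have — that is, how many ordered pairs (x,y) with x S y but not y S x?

3

Enumerating: (d,a), (d,c), (d,e).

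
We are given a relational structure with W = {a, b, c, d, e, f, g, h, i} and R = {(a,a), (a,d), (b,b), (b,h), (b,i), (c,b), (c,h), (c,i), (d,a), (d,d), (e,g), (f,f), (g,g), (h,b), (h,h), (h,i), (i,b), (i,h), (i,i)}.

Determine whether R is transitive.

Yes

Transitive: yes — every two-step R-path is closed by a direct edge.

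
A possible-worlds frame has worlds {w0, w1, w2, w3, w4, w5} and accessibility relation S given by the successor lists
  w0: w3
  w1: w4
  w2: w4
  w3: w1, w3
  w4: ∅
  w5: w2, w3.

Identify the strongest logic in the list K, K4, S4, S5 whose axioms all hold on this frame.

Transitive (axiom 4): no — w0 S w3 and w3 S w1, but not w0 S w1.
Reflexive (axiom T): no — w0 is not related to itself.
Euclidean (axiom 5): no — w5 S w2 and w5 S w3, but not w2 S w3.
So F validates K; K4 would additionally require S to be transitive. The strongest is K.

K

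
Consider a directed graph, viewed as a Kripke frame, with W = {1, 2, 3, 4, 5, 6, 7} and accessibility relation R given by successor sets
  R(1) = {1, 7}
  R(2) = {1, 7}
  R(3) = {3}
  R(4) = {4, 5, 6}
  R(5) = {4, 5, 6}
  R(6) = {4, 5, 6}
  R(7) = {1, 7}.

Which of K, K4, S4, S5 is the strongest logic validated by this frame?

Transitive (axiom 4): yes — every two-step R-path is closed by a direct edge.
Reflexive (axiom T): no — 2 is not related to itself.
Euclidean (axiom 5): yes — any two successors of a common world are R-related.
So F validates K, K4; S4 would additionally require R to be reflexive. The strongest is K4.

K4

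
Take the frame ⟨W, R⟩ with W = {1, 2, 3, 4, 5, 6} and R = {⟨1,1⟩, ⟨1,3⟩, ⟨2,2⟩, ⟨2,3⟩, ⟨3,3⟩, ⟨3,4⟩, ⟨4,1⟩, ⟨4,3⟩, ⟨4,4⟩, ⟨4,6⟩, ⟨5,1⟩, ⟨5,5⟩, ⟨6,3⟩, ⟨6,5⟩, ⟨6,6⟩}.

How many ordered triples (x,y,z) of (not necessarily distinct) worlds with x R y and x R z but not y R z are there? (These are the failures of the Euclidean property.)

13

Enumerating: (1,3,1), (2,3,2), (4,1,4), (4,1,6), (4,3,1), (4,3,6), (4,6,1), (4,6,4), (5,1,5), (6,3,5), (6,3,6), (6,5,3), (6,5,6).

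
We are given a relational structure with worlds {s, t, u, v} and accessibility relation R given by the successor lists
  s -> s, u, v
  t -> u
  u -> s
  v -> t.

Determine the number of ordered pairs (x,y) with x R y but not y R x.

3

Enumerating: (s,v), (t,u), (v,t).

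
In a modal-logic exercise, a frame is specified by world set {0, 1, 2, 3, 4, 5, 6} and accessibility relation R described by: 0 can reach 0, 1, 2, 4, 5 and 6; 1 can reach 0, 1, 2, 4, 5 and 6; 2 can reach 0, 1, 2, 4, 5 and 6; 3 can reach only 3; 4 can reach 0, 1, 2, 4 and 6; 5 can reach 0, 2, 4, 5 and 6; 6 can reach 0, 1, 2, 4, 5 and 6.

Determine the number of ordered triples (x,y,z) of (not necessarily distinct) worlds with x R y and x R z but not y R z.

9

Enumerating: (0,4,5), (0,5,1), (1,4,5), (1,5,1), (2,4,5), (2,5,1), (5,4,5), (6,4,5), (6,5,1).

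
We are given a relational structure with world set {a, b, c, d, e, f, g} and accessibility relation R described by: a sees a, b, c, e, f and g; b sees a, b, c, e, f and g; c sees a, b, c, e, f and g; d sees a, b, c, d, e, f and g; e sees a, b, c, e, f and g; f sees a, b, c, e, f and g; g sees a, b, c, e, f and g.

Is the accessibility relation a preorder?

Yes

Reflexive: yes — every world is R-related to itself.
Transitive: yes — every two-step R-path is closed by a direct edge.
So R is a preorder.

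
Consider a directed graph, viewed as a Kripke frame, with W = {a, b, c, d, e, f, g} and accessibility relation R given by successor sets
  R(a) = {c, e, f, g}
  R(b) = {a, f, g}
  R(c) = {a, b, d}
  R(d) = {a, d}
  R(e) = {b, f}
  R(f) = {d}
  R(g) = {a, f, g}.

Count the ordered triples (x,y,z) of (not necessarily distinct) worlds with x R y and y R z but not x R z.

Enumerating: (a,c,a), (a,c,b), (a,c,d), (a,e,b), (a,f,d), (a,g,a), (b,a,c), (b,a,e), (b,f,d), (c,a,c), (c,a,e), (c,a,f), … and 14 more.
Total: 26.

26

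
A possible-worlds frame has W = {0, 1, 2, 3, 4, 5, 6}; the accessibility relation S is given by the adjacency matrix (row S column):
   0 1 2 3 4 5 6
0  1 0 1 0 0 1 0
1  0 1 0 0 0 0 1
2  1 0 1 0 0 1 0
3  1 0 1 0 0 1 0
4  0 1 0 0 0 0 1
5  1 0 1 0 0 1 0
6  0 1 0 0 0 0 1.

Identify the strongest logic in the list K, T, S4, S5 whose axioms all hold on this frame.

Reflexive (axiom T): no — 3 is not related to itself.
Transitive (axiom 4): yes — every two-step S-path is closed by a direct edge.
Euclidean (axiom 5): yes — any two successors of a common world are S-related.
So F validates K; T would additionally require S to be reflexive. The strongest is K.

K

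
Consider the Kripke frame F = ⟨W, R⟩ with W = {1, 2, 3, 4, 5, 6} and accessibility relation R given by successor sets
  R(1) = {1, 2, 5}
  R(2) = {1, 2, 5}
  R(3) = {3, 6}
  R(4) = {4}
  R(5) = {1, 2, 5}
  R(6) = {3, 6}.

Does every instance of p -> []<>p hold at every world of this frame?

Yes

By correspondence theory, B is valid on a frame iff R is symmetric.
Symmetric: yes — every pair in R has its reverse in R.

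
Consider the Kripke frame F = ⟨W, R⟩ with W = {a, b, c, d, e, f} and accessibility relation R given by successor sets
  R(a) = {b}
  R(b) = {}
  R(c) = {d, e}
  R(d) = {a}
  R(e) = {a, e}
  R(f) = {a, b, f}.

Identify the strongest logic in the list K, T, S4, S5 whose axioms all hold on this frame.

Reflexive (axiom T): no — a is not related to itself.
Transitive (axiom 4): no — c R d and d R a, but not c R a.
Euclidean (axiom 5): no — c R d and c R e, but not d R e.
So F validates K; T would additionally require R to be reflexive. The strongest is K.

K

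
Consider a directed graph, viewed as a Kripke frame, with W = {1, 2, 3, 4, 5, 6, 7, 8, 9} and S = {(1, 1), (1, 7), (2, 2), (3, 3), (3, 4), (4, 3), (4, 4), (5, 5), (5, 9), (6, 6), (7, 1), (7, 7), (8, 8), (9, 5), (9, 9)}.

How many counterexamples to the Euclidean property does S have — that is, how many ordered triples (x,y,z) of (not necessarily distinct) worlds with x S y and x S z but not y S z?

0

S is Euclidean; there are no such tuples.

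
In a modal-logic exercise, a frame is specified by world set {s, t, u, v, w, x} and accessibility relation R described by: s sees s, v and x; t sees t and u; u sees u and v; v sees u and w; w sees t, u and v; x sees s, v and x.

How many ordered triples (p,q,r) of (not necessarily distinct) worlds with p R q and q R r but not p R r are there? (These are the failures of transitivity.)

Enumerating: (s,v,u), (s,v,w), (t,u,v), (u,v,w), (v,u,v), (v,w,t), (v,w,v), (w,v,w), (x,v,u), (x,v,w).

10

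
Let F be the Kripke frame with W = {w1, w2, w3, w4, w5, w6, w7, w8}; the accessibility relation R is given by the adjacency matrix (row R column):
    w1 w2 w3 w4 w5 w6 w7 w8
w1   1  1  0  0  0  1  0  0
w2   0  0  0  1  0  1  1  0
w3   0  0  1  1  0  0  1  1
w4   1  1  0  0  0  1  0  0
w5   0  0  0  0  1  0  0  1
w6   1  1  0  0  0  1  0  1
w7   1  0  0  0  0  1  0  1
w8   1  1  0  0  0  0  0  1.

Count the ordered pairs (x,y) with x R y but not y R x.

Enumerating: (w1,w2), (w2,w7), (w3,w4), (w3,w7), (w3,w8), (w4,w1), (w4,w6), (w5,w8), (w6,w8), (w7,w1), (w7,w6), (w7,w8), (w8,w1), (w8,w2).

14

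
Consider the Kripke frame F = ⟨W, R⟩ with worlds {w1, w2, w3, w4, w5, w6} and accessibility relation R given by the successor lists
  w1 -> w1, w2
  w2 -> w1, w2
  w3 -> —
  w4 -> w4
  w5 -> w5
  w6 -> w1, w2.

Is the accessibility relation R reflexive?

No

Reflexive: no — w3 is not related to itself.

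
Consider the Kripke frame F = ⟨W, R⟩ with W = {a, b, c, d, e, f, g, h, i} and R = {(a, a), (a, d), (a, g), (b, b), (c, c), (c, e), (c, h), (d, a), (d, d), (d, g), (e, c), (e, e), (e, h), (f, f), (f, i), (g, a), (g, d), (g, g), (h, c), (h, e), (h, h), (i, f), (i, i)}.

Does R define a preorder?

Yes

Reflexive: yes — every world is R-related to itself.
Transitive: yes — every two-step R-path is closed by a direct edge.
So R is a preorder.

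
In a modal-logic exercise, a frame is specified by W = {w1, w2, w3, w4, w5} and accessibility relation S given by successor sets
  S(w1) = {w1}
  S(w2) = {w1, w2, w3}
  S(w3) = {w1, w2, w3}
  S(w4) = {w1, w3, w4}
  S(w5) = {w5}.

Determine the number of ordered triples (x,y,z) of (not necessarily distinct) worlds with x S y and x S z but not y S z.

7

Enumerating: (w2,w1,w2), (w2,w1,w3), (w3,w1,w2), (w3,w1,w3), (w4,w1,w3), (w4,w1,w4), (w4,w3,w4).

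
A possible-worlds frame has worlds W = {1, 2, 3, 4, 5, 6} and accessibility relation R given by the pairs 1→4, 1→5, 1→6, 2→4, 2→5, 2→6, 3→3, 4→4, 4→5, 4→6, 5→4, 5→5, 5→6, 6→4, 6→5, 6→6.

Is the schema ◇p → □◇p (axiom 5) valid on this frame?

Axiom 5 corresponds to the accessibility relation being Euclidean.
Euclidean: yes — any two successors of a common world are R-related.

Yes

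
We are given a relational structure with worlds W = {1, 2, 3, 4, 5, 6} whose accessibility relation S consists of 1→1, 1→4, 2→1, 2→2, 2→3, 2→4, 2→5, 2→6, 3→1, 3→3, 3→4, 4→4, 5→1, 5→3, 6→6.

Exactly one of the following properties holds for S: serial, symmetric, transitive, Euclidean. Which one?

serial

Serial: yes — every world has a successor (e.g. 1 S 1).
Symmetric: no — 1 S 4 but not 4 S 1.
Transitive: no — 5 S 1 and 1 S 4, but not 5 S 4.
Euclidean: no — 2 S 1 and 2 S 3, but not 1 S 3.
Only serial holds.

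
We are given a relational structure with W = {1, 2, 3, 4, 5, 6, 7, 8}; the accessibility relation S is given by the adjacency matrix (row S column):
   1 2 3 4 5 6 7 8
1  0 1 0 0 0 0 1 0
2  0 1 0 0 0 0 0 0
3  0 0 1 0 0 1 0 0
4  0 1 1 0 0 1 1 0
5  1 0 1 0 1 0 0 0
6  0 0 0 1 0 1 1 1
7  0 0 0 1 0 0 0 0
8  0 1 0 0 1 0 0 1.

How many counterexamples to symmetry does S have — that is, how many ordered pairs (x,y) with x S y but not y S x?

Enumerating: (1,2), (1,7), (3,6), (4,2), (4,3), (5,1), (5,3), (6,7), (6,8), (8,2), (8,5).

11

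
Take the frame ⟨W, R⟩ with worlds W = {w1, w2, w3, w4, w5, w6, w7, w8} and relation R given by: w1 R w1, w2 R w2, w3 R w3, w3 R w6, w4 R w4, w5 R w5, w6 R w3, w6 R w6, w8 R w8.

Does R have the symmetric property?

Yes

Symmetric: yes — every pair in R has its reverse in R.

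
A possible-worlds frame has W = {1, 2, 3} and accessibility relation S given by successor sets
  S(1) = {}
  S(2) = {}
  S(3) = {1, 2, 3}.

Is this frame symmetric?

Symmetric: no — 3 S 1 but not 1 S 3.

No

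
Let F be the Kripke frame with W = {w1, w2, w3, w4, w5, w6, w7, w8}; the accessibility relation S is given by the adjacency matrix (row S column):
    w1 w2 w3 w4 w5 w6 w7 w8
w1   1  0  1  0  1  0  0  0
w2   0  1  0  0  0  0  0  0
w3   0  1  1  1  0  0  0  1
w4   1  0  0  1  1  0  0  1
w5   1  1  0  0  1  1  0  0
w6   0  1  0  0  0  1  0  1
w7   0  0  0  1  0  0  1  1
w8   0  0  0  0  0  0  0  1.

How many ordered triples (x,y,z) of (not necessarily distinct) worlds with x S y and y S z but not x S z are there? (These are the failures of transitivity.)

Enumerating: (w1,w3,w2), (w1,w3,w4), (w1,w3,w8), (w1,w5,w2), (w1,w5,w6), (w3,w4,w1), (w3,w4,w5), (w4,w1,w3), (w4,w5,w2), (w4,w5,w6), (w5,w1,w3), (w5,w6,w8), (w7,w4,w1), (w7,w4,w5).

14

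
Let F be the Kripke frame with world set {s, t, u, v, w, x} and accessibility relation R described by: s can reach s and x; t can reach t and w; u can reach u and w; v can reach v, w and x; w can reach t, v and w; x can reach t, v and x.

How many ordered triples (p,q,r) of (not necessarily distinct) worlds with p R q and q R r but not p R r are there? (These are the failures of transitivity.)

10

Enumerating: (s,x,t), (s,x,v), (t,w,v), (u,w,t), (u,w,v), (v,w,t), (v,x,t), (w,v,x), (x,t,w), (x,v,w).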